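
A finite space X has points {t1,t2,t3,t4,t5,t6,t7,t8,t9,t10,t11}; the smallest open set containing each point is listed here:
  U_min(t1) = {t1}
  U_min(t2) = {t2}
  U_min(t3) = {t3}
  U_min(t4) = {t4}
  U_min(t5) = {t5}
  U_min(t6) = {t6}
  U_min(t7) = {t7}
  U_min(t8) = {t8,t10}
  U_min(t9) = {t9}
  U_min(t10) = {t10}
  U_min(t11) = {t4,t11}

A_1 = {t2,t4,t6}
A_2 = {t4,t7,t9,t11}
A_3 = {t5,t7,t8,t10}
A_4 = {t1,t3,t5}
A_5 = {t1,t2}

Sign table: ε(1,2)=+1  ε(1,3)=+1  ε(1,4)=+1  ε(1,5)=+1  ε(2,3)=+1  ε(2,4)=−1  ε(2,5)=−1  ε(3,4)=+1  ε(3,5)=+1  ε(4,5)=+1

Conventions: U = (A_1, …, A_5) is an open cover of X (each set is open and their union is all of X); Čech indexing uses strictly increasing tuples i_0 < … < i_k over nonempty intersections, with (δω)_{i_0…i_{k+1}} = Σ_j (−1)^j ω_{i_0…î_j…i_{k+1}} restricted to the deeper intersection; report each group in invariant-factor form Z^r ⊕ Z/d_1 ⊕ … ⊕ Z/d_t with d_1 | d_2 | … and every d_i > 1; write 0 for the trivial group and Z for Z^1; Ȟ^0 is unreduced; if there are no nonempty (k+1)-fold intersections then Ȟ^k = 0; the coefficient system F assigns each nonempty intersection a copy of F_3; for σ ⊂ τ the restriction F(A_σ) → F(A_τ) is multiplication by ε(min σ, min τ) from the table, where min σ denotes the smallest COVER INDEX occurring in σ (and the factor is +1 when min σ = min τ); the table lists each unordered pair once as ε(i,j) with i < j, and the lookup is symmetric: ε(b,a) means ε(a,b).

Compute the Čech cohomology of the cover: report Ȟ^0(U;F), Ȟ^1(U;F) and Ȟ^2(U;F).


nonempty intersections:
  A12={t4} A15={t2} A23={t7} A34={t5} A45={t1}
C dims 5,5; δ0: rk_F3 4
Ȟ^0: (5−4)−0=1 ⇒ Z/3
Ȟ^1: (5−0)−4=1 ⇒ Z/3
Ȟ^2: (0−0)−0=0 ⇒ 0

Ȟ^0 = Z/3,  Ȟ^1 = Z/3,  Ȟ^2 = 0


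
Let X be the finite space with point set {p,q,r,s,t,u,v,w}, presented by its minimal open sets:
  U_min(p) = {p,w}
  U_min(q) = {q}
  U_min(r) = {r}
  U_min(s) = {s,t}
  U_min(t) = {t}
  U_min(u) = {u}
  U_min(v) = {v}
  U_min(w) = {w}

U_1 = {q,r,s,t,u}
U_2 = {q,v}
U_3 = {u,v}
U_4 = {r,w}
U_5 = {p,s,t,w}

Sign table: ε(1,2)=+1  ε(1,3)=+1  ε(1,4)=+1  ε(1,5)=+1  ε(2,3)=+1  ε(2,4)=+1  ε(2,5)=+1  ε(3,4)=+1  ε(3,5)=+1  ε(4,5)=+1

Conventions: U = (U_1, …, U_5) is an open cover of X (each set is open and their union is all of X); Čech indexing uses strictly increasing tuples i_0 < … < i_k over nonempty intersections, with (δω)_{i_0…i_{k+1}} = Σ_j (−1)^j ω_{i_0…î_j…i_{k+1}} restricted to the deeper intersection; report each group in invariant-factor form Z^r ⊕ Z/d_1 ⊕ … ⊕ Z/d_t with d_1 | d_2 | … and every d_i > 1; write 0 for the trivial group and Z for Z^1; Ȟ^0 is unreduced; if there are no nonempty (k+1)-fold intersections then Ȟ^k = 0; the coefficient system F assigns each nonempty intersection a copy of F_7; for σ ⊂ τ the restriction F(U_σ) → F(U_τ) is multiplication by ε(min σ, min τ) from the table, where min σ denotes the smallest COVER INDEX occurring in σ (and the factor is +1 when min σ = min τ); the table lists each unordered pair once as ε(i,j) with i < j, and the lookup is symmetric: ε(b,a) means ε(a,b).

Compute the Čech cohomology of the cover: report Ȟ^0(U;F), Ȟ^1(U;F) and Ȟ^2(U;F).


Ȟ^0 = Z/7, Ȟ^1 = Z/7 ⊕ Z/7 and Ȟ^2 = 0

nerve simplices:
  U12={q} U13={u} U14={r} U15={s,t} U23={v} U45={w}
C dims 5,6; δ0: rk_F7 4
degree 0: 5−4−0 = 1 → Ȟ^0 ≅ Z/7
degree 1: 6−0−4 = 2 → Ȟ^1 ≅ Z/7 ⊕ Z/7
degree 2: 0−0−0 = 0 → Ȟ^2 ≅ 0


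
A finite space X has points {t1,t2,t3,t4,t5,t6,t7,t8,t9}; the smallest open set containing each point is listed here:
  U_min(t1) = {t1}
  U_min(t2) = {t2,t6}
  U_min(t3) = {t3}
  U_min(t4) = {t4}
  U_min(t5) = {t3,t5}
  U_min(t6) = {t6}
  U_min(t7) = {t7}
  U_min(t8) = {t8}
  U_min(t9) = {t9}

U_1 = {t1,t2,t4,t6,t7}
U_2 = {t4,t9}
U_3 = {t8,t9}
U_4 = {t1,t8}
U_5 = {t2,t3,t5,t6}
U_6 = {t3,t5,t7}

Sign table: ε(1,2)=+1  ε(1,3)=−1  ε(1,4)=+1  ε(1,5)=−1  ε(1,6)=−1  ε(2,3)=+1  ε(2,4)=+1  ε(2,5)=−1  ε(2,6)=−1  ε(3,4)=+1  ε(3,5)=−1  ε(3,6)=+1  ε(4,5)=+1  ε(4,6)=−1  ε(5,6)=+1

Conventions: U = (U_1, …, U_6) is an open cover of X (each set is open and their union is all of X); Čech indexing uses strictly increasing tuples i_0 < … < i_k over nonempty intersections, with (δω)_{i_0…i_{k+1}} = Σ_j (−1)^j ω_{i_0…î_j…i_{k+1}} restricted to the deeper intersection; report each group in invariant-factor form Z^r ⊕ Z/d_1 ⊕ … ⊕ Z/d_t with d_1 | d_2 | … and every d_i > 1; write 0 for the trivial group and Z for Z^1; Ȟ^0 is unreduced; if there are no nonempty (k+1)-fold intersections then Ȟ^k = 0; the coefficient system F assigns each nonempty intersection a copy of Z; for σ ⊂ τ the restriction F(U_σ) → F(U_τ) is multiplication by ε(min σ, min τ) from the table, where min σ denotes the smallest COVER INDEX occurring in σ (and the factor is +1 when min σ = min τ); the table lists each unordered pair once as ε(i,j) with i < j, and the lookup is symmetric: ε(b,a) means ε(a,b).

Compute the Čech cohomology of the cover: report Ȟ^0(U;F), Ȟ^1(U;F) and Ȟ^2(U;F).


nerve simplices:
  U12={t4} U14={t1} U15={t2,t6} U16={t7} U23={t9} U34={t8} U56={t3,t5}
C dims 6,7; δ0: rk 5, SNF 1^5
degree 0: 6−5−0 = 1 → Ȟ^0 ≅ Z
degree 1: 7−0−5 = 2 → Ȟ^1 ≅ Z^2
degree 2: 0−0−0 = 0 → Ȟ^2 ≅ 0

Ȟ^0(U;F) ≅ Z; Ȟ^1(U;F) ≅ Z^2; Ȟ^2(U;F) ≅ 0


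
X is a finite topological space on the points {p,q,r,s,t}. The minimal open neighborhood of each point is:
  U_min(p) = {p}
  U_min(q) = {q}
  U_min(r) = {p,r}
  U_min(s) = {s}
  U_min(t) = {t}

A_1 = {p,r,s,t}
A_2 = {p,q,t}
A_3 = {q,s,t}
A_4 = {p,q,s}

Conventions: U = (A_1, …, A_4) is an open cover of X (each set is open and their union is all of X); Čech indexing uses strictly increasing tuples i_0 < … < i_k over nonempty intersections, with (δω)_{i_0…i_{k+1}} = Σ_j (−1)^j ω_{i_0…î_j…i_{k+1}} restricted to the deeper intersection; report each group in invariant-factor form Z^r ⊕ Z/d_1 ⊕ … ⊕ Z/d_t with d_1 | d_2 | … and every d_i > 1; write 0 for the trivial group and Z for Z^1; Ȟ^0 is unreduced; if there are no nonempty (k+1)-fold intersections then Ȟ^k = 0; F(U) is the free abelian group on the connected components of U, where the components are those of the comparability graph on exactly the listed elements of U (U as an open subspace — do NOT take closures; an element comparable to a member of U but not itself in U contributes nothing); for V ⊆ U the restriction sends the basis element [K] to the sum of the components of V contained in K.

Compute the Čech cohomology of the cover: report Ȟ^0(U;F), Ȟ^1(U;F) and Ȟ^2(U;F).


Ȟ^0(U;F) ≅ Z^4, Ȟ^1(U;F) ≅ 0 and Ȟ^2(U;F) ≅ 0

nerve simplices:
  A12={p,t} A13={s,t} A14={p,s} A23={q,t} A24={p,q} A34={q,s}
  A123={t} A124={p} A134={s} A234={q}
components per intersection:
  A1: {p,r} {s} {t}
  A2: {p} {q} {t}
  A3: {q} {s} {t}
  A4: {p} {q} {s}
  A12: {p} {t}
  A13: {s} {t}
  A14: {p} {s}
  A23: {q} {t}
  A24: {p} {q}
  A34: {q} {s}
  A123: {t}
  A124: {p}
  A134: {s}
  A234: {q}
C dims 12,12,4; δ0: rk 8, SNF 1^8; δ1: rk 4, SNF 1^4
degree 0: 12−8−0 = 4 → Ȟ^0 ≅ Z^4
degree 1: 12−4−8 = 0 → Ȟ^1 ≅ 0
degree 2: 4−0−4 = 0 → Ȟ^2 ≅ 0


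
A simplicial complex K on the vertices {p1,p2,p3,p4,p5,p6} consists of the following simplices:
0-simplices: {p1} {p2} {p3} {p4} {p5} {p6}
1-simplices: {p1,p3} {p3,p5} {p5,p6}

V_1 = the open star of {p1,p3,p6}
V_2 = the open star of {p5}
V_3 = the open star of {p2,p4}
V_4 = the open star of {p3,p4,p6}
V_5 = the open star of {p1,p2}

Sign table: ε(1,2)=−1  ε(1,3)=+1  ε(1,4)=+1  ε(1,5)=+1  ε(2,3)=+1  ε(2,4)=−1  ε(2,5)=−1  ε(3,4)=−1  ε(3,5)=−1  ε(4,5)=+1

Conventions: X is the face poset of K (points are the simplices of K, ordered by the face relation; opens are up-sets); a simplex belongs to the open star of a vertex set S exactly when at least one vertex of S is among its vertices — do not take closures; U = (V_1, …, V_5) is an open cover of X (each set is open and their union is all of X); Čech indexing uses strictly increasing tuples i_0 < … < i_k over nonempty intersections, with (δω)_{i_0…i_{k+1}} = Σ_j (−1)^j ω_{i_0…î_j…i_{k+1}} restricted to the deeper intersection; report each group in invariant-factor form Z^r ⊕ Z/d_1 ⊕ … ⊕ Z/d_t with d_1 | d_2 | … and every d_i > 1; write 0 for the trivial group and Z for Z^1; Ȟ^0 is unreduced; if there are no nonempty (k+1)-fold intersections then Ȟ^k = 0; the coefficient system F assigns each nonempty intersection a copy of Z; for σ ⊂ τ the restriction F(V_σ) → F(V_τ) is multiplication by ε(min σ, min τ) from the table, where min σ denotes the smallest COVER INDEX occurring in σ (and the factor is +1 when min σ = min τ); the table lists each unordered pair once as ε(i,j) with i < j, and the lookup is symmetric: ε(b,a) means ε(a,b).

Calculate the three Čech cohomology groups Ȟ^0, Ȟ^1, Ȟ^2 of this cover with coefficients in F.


nonempty intersections:
  V1={{p1},{p3},{p6},{p1,p3},{p3,p5},{p5,p6}} V2={{p5},{p3,p5},{p5,p6}} V3={{p2},{p4}} V4={{p3},{p4},{p6},{p1,p3},{p3,p5},{p5,p6}} V5={{p1},{p2},{p1,p3}}
  V12={{p3,p5},{p5,p6}} V14={{p3},{p6},{p1,p3},{p3,p5},{p5,p6}} V15={{p1},{p1,p3}} V24={{p3,p5},{p5,p6}} V34={{p4}} V35={{p2}} V45={{p1,p3}}
  V124={{p3,p5},{p5,p6}} V145={{p1,p3}}
C dims 5,7,2; δ0: rk 4, SNF 1^4; δ1: rk 2, SNF 1^2
Ȟ^0: (5−4)−0=1 ⇒ Z
Ȟ^1: (7−2)−4=1 ⇒ Z
Ȟ^2: (2−0)−2=0 ⇒ 0

Ȟ^0(U;F) ≅ Z,  Ȟ^1(U;F) ≅ Z,  Ȟ^2(U;F) ≅ 0


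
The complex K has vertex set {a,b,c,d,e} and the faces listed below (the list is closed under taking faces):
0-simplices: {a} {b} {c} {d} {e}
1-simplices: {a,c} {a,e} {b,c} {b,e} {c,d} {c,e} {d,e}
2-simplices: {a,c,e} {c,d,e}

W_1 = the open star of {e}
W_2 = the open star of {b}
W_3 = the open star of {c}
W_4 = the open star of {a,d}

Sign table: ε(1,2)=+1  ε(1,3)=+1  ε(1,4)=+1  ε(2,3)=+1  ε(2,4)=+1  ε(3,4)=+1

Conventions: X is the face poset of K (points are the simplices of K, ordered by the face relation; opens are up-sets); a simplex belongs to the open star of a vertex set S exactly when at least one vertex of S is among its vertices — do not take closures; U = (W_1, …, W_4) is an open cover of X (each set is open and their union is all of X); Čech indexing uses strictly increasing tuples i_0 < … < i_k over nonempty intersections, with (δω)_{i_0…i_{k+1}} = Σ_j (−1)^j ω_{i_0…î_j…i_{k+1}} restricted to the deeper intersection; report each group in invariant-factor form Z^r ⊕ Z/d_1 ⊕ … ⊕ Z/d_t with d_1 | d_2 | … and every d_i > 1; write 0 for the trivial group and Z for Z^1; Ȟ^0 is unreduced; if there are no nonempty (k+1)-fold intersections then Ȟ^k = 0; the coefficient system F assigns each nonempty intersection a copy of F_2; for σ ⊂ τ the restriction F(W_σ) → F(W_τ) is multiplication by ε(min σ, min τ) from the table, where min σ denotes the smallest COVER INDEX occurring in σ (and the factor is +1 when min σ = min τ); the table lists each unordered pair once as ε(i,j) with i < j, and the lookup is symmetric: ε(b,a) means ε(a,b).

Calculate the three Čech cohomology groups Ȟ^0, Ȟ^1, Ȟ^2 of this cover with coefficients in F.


nonempty overlaps:
  W1={{e},{a,e},{b,e},{c,e},{d,e},{a,c,e},{c,d,e}} W2={{b},{b,c},{b,e}} W3={{c},{a,c},{b,c},{c,d},{c,e},{a,c,e},{c,d,e}} W4={{a},{d},{a,c},{a,e},{c,d},{d,e},{a,c,e},{c,d,e}}
  W12={{b,e}} W13={{c,e},{a,c,e},{c,d,e}} W14={{a,e},{d,e},{a,c,e},{c,d,e}} W23={{b,c}} W34={{a,c},{c,d},{a,c,e},{c,d,e}}
  W134={{a,c,e},{c,d,e}}
C dims 4,5,1; δ0: rk_F2 3; δ1: rk_F2 1
degree 0: 4−3−0 = 1 → Ȟ^0 ≅ Z/2
degree 1: 5−1−3 = 1 → Ȟ^1 ≅ Z/2
degree 2: 1−0−1 = 0 → Ȟ^2 ≅ 0

Ȟ^0(U;F) ≅ Z/2; Ȟ^1(U;F) ≅ Z/2; Ȟ^2(U;F) ≅ 0


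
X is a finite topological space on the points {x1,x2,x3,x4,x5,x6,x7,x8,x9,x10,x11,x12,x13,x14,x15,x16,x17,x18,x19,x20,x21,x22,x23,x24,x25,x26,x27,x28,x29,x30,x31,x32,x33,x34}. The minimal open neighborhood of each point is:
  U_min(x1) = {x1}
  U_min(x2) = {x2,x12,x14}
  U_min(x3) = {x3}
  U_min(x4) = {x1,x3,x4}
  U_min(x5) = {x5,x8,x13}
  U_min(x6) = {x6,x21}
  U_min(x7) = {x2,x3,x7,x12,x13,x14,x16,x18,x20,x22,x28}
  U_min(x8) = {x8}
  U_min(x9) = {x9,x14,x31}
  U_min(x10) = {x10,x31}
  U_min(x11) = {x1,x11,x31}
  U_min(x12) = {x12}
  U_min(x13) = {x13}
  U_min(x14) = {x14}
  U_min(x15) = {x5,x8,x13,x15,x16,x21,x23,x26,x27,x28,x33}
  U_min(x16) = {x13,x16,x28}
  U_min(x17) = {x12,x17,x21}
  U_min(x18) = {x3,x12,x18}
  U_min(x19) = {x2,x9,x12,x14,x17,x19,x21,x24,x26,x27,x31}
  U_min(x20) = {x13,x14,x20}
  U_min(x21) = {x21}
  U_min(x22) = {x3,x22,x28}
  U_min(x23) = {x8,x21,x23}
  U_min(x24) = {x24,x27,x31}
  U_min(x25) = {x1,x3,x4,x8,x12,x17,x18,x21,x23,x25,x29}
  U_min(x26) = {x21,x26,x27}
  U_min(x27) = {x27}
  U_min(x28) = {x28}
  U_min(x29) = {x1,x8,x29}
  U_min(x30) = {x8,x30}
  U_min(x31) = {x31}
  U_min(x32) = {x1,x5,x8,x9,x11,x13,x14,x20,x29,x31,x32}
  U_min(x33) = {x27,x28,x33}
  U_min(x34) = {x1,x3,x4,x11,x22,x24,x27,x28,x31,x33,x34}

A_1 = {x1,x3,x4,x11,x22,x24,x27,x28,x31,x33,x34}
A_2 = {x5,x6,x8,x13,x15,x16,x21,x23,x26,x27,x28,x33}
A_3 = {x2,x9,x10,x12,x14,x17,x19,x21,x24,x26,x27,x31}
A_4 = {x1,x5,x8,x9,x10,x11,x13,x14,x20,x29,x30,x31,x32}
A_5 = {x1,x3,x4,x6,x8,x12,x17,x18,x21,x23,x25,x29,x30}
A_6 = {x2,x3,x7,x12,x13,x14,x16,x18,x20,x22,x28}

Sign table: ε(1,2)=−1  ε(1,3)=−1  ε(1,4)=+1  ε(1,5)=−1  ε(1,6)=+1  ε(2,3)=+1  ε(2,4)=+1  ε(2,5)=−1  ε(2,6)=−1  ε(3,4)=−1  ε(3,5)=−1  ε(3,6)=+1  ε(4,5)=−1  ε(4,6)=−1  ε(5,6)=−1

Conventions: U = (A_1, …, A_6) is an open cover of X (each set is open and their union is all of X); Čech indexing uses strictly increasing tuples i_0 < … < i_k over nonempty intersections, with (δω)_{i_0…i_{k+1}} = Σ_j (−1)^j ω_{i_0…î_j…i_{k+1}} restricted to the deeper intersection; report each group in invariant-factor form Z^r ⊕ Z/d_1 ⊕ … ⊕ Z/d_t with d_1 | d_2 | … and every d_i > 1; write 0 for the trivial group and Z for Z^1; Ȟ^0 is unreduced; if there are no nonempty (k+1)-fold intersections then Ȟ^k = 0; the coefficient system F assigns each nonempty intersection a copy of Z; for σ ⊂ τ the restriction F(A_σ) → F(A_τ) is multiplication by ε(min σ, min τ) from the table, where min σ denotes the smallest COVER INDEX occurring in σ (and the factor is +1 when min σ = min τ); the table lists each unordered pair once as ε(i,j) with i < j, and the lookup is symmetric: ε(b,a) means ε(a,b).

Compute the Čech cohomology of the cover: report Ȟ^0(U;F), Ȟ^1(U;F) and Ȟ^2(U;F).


Ȟ^0 ≅ 0,  Ȟ^1 ≅ Z/2,  Ȟ^2 ≅ Z

nerve of the cover:
  A12={x27,x28,x33} A13={x24,x27,x31} A14={x1,x11,x31} A15={x1,x3,x4} A16={x3,x22,x28} A23={x21,x26,x27} A24={x5,x8,x13} A25={x6,x8,x21,x23} A26={x13,x16,x28} A34={x9,x10,x14,x31} A35={x12,x17,x21} A36={x2,x12,x14} A45={x1,x8,x29,x30} A46={x13,x14,x20} A56={x3,x12,x18}
  A123={x27} A126={x28} A134={x31} A145={x1} A156={x3} A235={x21} A245={x8} A246={x13} A346={x14} A356={x12}
C dims 6,15,10; δ0: rk 6, SNF 1^5·2; δ1: rk 9, SNF 1^9
Ȟ^0 = (6 − 6) − 0 = 0, so Ȟ^0 ≅ 0
Ȟ^1 = (15 − 9) − 6 = 0 plus torsion [2], so Ȟ^1 ≅ Z/2
Ȟ^2 = (10 − 0) − 9 = 1, so Ȟ^2 ≅ Z


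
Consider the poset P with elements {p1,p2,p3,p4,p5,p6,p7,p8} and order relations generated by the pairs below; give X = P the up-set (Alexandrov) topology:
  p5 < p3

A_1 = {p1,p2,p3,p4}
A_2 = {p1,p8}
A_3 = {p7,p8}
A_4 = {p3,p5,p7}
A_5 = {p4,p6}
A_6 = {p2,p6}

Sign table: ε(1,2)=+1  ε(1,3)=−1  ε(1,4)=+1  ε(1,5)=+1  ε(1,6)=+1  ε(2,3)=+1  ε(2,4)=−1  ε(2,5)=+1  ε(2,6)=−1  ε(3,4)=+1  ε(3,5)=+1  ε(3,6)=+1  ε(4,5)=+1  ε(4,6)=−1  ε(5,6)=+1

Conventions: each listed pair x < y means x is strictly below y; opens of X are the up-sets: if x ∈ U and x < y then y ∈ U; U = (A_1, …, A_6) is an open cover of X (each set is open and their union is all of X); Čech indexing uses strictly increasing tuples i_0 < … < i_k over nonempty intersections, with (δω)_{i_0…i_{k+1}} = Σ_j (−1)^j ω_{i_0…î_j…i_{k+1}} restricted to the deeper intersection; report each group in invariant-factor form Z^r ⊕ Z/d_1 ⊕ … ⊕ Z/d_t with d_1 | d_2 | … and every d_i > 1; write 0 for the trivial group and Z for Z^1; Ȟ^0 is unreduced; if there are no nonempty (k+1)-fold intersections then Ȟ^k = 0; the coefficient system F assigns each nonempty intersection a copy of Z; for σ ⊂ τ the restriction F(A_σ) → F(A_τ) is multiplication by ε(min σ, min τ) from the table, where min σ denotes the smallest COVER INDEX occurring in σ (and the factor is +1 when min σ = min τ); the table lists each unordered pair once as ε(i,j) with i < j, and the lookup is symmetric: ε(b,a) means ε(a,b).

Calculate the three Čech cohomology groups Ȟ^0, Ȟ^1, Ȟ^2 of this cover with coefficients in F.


nonempty overlaps:
  A12={p1} A14={p3} A15={p4} A16={p2} A23={p8} A34={p7} A56={p6}
C dims 6,7; δ0: rk 5, SNF 1^5
degree 0: 6−5−0 = 1 → Ȟ^0 ≅ Z
degree 1: 7−0−5 = 2 → Ȟ^1 ≅ Z^2
degree 2: 0−0−0 = 0 → Ȟ^2 ≅ 0

Ȟ^0 = Z, Ȟ^1 = Z^2, Ȟ^2 = 0


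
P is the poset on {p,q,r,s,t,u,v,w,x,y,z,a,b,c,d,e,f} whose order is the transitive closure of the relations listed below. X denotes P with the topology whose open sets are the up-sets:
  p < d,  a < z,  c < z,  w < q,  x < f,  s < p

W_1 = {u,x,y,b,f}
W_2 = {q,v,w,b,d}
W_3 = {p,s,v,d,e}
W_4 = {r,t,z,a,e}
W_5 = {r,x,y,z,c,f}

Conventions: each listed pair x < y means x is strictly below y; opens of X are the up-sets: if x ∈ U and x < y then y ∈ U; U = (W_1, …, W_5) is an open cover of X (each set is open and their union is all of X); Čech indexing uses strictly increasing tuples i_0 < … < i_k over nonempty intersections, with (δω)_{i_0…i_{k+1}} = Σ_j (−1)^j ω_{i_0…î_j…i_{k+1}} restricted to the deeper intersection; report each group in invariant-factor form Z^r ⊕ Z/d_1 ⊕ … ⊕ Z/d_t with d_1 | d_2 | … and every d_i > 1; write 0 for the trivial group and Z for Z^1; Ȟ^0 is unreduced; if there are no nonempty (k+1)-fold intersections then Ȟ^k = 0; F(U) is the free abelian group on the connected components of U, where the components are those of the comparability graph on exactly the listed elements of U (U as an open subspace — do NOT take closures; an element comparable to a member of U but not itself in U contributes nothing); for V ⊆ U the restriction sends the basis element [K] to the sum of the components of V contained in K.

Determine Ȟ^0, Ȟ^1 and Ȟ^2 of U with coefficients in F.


Ȟ^0(U;F) ≅ Z^11, Ȟ^1(U;F) ≅ 0 and Ȟ^2(U;F) ≅ 0

nerve simplices:
  W12={b} W15={x,y,f} W23={v,d} W34={e} W45={r,z}
components per intersection:
  W1: {u} {x,f} {y} {b}
  W2: {q,w} {v} {b} {d}
  W3: {p,s,d} {v} {e}
  W4: {r} {t} {z,a} {e}
  W5: {r} {x,f} {y} {z,c}
  W12: {b}
  W15: {x,f} {y}
  W23: {v} {d}
  W34: {e}
  W45: {r} {z}
C dims 19,8; δ0: rk 8, SNF 1^8
degree 0: 19−8−0 = 11 → Ȟ^0 ≅ Z^11
degree 1: 8−0−8 = 0 → Ȟ^1 ≅ 0
degree 2: 0−0−0 = 0 → Ȟ^2 ≅ 0


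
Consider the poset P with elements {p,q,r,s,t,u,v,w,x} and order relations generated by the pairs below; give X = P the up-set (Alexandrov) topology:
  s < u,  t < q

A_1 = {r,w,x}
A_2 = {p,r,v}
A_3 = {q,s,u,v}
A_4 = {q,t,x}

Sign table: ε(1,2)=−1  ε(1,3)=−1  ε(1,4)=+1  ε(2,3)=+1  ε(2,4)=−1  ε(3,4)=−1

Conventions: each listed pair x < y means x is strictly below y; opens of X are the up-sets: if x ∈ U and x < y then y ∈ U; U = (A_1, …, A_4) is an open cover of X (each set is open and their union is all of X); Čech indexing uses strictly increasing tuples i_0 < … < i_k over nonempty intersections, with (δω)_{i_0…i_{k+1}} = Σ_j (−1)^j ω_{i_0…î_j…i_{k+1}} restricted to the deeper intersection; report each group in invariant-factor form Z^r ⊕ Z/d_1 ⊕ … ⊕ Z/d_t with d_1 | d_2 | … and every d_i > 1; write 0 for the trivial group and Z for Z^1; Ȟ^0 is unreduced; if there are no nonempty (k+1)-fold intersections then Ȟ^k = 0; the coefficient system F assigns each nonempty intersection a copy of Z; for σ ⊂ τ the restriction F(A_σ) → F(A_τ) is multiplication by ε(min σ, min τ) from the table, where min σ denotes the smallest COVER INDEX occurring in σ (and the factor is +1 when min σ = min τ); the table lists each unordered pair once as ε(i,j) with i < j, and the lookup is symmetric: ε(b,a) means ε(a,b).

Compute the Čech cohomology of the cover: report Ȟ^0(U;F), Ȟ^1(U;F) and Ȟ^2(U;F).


nerve simplices:
  A12={r} A14={x} A23={v} A34={q}
C dims 4,4; δ0: rk 3, SNF 1^3
degree 0: 4−3−0 = 1 → Ȟ^0 ≅ Z
degree 1: 4−0−3 = 1 → Ȟ^1 ≅ Z
degree 2: 0−0−0 = 0 → Ȟ^2 ≅ 0

Ȟ^0 ≅ Z,  Ȟ^1 ≅ Z,  Ȟ^2 ≅ 0


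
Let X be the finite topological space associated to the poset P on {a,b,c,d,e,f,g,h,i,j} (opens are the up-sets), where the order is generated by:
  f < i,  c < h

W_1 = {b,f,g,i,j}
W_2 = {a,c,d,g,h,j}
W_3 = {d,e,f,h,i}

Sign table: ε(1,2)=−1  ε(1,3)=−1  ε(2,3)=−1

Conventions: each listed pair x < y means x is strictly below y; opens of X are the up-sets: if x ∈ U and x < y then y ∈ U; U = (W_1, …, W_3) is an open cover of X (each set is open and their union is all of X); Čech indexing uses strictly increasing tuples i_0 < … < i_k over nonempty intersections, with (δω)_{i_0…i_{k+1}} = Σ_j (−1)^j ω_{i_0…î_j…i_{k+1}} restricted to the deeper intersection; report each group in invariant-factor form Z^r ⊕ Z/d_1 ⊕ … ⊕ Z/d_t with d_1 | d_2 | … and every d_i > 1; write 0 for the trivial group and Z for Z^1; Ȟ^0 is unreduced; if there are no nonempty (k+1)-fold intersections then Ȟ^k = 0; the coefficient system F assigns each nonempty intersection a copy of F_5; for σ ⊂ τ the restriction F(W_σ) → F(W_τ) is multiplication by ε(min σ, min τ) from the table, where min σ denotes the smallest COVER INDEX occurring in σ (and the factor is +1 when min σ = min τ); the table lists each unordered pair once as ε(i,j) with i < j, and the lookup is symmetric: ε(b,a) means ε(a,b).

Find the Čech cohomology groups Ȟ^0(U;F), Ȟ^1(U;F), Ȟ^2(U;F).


cover nerve:
  W12={g,j} W13={f,i} W23={d,h}
C dims 3,3; δ0: rk_F5 3
Ȟ^0: (3−3)−0=0 ⇒ 0
Ȟ^1: (3−0)−3=0 ⇒ 0
Ȟ^2: (0−0)−0=0 ⇒ 0

Ȟ^0 = 0,  Ȟ^1 = 0,  Ȟ^2 = 0


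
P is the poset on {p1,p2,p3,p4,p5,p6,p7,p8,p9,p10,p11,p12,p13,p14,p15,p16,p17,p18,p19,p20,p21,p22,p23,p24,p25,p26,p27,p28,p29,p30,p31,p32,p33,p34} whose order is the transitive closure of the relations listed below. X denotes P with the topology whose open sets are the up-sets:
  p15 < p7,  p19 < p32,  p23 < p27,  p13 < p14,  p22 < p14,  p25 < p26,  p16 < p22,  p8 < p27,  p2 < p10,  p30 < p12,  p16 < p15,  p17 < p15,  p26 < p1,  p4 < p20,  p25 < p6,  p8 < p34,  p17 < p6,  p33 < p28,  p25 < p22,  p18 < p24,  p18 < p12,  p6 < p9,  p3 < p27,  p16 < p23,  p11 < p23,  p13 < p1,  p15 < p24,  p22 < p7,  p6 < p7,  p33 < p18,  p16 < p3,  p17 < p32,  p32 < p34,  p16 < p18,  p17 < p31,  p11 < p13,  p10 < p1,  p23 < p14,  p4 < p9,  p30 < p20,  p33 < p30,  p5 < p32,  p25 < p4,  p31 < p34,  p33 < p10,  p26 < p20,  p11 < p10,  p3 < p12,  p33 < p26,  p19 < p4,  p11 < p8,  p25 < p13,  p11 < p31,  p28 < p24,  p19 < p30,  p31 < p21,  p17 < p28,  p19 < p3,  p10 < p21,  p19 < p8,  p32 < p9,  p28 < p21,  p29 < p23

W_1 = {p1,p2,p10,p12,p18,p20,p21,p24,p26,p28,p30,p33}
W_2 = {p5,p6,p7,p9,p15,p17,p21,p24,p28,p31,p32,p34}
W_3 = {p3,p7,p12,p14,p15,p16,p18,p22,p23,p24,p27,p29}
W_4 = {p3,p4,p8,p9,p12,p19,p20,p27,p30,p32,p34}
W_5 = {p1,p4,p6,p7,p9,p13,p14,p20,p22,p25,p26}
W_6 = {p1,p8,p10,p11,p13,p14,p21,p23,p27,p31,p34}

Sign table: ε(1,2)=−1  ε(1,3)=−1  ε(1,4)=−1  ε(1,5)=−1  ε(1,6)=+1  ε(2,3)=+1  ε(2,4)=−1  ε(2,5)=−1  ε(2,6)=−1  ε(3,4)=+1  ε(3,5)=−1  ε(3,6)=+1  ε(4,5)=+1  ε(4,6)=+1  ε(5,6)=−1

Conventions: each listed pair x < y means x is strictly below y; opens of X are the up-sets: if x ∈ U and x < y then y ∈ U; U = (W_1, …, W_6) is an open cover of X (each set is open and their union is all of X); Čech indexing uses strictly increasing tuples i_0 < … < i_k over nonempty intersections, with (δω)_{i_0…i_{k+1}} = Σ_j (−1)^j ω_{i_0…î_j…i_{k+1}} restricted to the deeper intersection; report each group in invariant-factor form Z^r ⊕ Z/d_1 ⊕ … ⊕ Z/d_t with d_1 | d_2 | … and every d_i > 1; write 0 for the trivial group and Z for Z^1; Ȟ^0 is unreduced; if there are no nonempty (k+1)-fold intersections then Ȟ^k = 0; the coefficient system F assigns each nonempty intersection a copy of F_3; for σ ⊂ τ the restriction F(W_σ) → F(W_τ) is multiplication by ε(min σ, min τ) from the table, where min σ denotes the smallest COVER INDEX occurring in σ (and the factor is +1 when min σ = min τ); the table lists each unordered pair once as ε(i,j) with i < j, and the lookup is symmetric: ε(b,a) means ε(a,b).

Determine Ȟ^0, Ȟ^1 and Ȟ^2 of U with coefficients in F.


Ȟ^0 = 0, Ȟ^1 = 0, Ȟ^2 = Z/3

nerve simplices:
  W12={p21,p24,p28} W13={p12,p18,p24} W14={p12,p20,p30} W15={p1,p20,p26} W16={p1,p10,p21} W23={p7,p15,p24} W24={p9,p32,p34} W25={p6,p7,p9} W26={p21,p31,p34} W34={p3,p12,p27} W35={p7,p14,p22} W36={p14,p23,p27} W45={p4,p9,p20} W46={p8,p27,p34} W56={p1,p13,p14}
  W123={p24} W126={p21} W134={p12} W145={p20} W156={p1} W235={p7} W245={p9} W246={p34} W346={p27} W356={p14}
C dims 6,15,10; δ0: rk_F3 6; δ1: rk_F3 9
degree 0: 6−6−0 = 0 → Ȟ^0 ≅ 0
degree 1: 15−9−6 = 0 → Ȟ^1 ≅ 0
degree 2: 10−0−9 = 1 → Ȟ^2 ≅ Z/3


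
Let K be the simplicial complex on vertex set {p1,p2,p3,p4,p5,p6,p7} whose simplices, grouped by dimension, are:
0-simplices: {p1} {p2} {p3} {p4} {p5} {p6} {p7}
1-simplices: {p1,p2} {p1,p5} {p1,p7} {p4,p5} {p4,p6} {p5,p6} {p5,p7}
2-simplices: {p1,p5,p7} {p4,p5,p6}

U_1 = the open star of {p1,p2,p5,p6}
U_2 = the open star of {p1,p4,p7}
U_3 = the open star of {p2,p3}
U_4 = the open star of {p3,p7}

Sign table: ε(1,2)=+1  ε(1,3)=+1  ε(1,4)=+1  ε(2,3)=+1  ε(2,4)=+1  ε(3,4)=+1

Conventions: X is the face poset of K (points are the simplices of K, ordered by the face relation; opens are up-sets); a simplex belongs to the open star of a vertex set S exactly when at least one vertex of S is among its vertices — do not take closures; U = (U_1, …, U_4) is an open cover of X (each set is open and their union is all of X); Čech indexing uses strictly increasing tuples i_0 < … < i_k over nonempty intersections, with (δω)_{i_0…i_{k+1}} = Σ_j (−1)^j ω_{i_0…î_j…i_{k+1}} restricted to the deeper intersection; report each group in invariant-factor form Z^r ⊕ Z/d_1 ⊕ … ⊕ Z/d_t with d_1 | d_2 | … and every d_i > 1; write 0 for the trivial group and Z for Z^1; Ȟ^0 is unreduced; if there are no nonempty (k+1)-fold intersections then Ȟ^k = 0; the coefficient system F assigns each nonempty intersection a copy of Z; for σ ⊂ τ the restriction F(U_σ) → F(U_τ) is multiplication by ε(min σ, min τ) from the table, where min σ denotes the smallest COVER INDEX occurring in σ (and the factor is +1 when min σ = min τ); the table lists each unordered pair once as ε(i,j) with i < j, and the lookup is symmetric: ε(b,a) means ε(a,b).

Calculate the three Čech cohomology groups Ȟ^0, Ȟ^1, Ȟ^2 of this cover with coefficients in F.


intersection data:
  U1={{p1},{p2},{p5},{p6},{p1,p2},{p1,p5},{p1,p7},{p4,p5},{p4,p6},{p5,p6},{p5,p7},{p1,p5,p7},{p4,p5,p6}} U2={{p1},{p4},{p7},{p1,p2},{p1,p5},{p1,p7},{p4,p5},{p4,p6},{p5,p7},{p1,p5,p7},{p4,p5,p6}} U3={{p2},{p3},{p1,p2}} U4={{p3},{p7},{p1,p7},{p5,p7},{p1,p5,p7}}
  U12={{p1},{p1,p2},{p1,p5},{p1,p7},{p4,p5},{p4,p6},{p5,p7},{p1,p5,p7},{p4,p5,p6}} U13={{p2},{p1,p2}} U14={{p1,p7},{p5,p7},{p1,p5,p7}} U23={{p1,p2}} U24={{p7},{p1,p7},{p5,p7},{p1,p5,p7}} U34={{p3}}
  U123={{p1,p2}} U124={{p1,p7},{p5,p7},{p1,p5,p7}}
C dims 4,6,2; δ0: rk 3, SNF 1^3; δ1: rk 2, SNF 1^2
Ȟ^0 = (4 − 3) − 0 = 1, so Ȟ^0 ≅ Z
Ȟ^1 = (6 − 2) − 3 = 1, so Ȟ^1 ≅ Z
Ȟ^2 = (2 − 0) − 2 = 0, so Ȟ^2 ≅ 0

Ȟ^0 ≅ Z, Ȟ^1 ≅ Z and Ȟ^2 ≅ 0


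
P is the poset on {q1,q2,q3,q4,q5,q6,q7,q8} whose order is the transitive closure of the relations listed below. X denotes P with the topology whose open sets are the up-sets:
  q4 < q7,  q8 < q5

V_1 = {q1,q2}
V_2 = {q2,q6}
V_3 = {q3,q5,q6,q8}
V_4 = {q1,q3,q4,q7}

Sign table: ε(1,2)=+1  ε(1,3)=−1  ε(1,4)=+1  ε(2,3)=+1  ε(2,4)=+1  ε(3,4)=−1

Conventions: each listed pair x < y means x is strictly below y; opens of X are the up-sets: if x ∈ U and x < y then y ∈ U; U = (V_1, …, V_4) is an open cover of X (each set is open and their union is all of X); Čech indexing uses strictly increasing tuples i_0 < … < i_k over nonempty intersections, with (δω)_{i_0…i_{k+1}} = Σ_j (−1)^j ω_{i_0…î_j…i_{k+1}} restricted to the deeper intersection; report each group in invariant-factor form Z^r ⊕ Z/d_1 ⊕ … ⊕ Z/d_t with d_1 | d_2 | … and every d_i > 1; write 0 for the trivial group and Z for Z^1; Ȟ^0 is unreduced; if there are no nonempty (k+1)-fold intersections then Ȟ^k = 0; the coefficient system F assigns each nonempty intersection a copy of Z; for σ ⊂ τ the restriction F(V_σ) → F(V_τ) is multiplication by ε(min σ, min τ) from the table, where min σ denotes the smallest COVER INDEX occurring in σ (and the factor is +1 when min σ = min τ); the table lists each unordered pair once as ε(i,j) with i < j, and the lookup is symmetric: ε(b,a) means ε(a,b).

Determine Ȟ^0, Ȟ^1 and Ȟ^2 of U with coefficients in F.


nerve simplices:
  V12={q2} V14={q1} V23={q6} V34={q3}
C dims 4,4; δ0: rk 4, SNF 1^3·2
degree 0: 4−4−0 = 0 → Ȟ^0 ≅ 0
degree 1: 4−0−4 = 0 plus torsion [2] → Ȟ^1 ≅ Z/2
degree 2: 0−0−0 = 0 → Ȟ^2 ≅ 0

Ȟ^0 = 0,  Ȟ^1 = Z/2,  Ȟ^2 = 0


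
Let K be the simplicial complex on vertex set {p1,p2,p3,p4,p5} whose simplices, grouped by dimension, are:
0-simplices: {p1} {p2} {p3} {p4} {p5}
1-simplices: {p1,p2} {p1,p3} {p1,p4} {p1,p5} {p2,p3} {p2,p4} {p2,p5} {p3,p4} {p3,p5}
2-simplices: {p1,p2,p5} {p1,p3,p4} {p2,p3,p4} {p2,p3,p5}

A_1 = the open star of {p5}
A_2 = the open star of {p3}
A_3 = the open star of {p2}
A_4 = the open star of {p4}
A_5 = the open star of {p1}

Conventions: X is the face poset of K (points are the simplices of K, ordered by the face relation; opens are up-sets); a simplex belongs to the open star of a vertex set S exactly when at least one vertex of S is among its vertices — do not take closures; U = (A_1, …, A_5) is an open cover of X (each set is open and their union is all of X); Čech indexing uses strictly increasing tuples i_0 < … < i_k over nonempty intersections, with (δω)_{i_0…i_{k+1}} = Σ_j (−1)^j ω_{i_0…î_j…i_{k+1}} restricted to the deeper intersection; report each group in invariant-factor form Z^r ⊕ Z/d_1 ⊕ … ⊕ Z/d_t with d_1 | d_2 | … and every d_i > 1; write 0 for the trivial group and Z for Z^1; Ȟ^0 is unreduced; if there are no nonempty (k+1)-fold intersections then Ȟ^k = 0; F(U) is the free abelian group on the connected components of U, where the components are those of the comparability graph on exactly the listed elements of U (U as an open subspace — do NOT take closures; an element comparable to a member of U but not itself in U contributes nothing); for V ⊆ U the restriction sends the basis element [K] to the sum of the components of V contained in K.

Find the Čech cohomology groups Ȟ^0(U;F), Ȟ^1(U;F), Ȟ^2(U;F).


Ȟ^0(U;F) ≅ Z,  Ȟ^1(U;F) ≅ Z,  Ȟ^2(U;F) ≅ 0

cover nerve:
  A1={{p5},{p1,p5},{p2,p5},{p3,p5},{p1,p2,p5},{p2,p3,p5}} A2={{p3},{p1,p3},{p2,p3},{p3,p4},{p3,p5},{p1,p3,p4},{p2,p3,p4},{p2,p3,p5}} A3={{p2},{p1,p2},{p2,p3},{p2,p4},{p2,p5},{p1,p2,p5},{p2,p3,p4},{p2,p3,p5}} A4={{p4},{p1,p4},{p2,p4},{p3,p4},{p1,p3,p4},{p2,p3,p4}} A5={{p1},{p1,p2},{p1,p3},{p1,p4},{p1,p5},{p1,p2,p5},{p1,p3,p4}}
  A12={{p3,p5},{p2,p3,p5}} A13={{p2,p5},{p1,p2,p5},{p2,p3,p5}} A15={{p1,p5},{p1,p2,p5}} A23={{p2,p3},{p2,p3,p4},{p2,p3,p5}} A24={{p3,p4},{p1,p3,p4},{p2,p3,p4}} A25={{p1,p3},{p1,p3,p4}} A34={{p2,p4},{p2,p3,p4}} A35={{p1,p2},{p1,p2,p5}} A45={{p1,p4},{p1,p3,p4}}
  A123={{p2,p3,p5}} A135={{p1,p2,p5}} A234={{p2,p3,p4}} A245={{p1,p3,p4}}
components per intersection:
  A1: {{p5},{p1,p5},{p2,p5},{p3,p5},{p1,p2,p5},{p2,p3,p5}}
  A2: {{p3},{p1,p3},{p2,p3},{p3,p4},{p3,p5},{p1,p3,p4},{p2,p3,p4},{p2,p3,p5}}
  A3: {{p2},{p1,p2},{p2,p3},{p2,p4},{p2,p5},{p1,p2,p5},{p2,p3,p4},{p2,p3,p5}}
  A4: {{p4},{p1,p4},{p2,p4},{p3,p4},{p1,p3,p4},{p2,p3,p4}}
  A5: {{p1},{p1,p2},{p1,p3},{p1,p4},{p1,p5},{p1,p2,p5},{p1,p3,p4}}
  A12: {{p3,p5},{p2,p3,p5}}
  A13: {{p2,p5},{p1,p2,p5},{p2,p3,p5}}
  A15: {{p1,p5},{p1,p2,p5}}
  A23: {{p2,p3},{p2,p3,p4},{p2,p3,p5}}
  A24: {{p3,p4},{p1,p3,p4},{p2,p3,p4}}
  A25: {{p1,p3},{p1,p3,p4}}
  A34: {{p2,p4},{p2,p3,p4}}
  A35: {{p1,p2},{p1,p2,p5}}
  A45: {{p1,p4},{p1,p3,p4}}
  A123: {{p2,p3,p5}}
  A135: {{p1,p2,p5}}
  A234: {{p2,p3,p4}}
  A245: {{p1,p3,p4}}
C dims 5,9,4; δ0: rk 4, SNF 1^4; δ1: rk 4, SNF 1^4
Ȟ^0: (5−4)−0=1 ⇒ Z
Ȟ^1: (9−4)−4=1 ⇒ Z
Ȟ^2: (4−0)−4=0 ⇒ 0


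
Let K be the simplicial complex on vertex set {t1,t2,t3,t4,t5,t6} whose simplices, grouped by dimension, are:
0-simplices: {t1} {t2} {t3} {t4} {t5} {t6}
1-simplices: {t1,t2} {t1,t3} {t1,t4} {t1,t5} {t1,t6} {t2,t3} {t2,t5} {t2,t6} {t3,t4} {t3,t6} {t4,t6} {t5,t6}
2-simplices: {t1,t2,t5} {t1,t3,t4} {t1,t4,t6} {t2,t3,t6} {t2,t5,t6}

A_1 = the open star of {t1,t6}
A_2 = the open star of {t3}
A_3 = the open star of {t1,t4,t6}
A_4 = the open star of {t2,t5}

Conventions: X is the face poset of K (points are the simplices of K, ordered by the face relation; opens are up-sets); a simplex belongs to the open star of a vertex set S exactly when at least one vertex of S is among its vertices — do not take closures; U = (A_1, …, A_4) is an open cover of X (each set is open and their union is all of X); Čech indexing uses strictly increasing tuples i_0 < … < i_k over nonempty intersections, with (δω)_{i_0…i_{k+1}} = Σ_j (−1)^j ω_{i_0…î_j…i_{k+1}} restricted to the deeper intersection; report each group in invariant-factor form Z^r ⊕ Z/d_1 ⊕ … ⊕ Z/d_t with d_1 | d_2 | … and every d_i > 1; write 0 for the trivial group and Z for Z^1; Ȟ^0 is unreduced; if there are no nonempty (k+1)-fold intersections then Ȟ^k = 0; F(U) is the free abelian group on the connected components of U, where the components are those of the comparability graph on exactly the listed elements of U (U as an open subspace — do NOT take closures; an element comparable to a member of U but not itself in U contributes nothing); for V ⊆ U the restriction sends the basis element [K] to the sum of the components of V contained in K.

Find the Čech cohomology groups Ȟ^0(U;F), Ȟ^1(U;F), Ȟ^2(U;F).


Ȟ^0 ≅ Z, Ȟ^1 ≅ Z^2 and Ȟ^2 ≅ 0

nonempty intersections:
  A1={{t1},{t6},{t1,t2},{t1,t3},{t1,t4},{t1,t5},{t1,t6},{t2,t6},{t3,t6},{t4,t6},{t5,t6},{t1,t2,t5},{t1,t3,t4},{t1,t4,t6},{t2,t3,t6},{t2,t5,t6}} A2={{t3},{t1,t3},{t2,t3},{t3,t4},{t3,t6},{t1,t3,t4},{t2,t3,t6}} A3={{t1},{t4},{t6},{t1,t2},{t1,t3},{t1,t4},{t1,t5},{t1,t6},{t2,t6},{t3,t4},{t3,t6},{t4,t6},{t5,t6},{t1,t2,t5},{t1,t3,t4},{t1,t4,t6},{t2,t3,t6},{t2,t5,t6}} A4={{t2},{t5},{t1,t2},{t1,t5},{t2,t3},{t2,t5},{t2,t6},{t5,t6},{t1,t2,t5},{t2,t3,t6},{t2,t5,t6}}
  A12={{t1,t3},{t3,t6},{t1,t3,t4},{t2,t3,t6}} A13={{t1},{t6},{t1,t2},{t1,t3},{t1,t4},{t1,t5},{t1,t6},{t2,t6},{t3,t6},{t4,t6},{t5,t6},{t1,t2,t5},{t1,t3,t4},{t1,t4,t6},{t2,t3,t6},{t2,t5,t6}} A14={{t1,t2},{t1,t5},{t2,t6},{t5,t6},{t1,t2,t5},{t2,t3,t6},{t2,t5,t6}} A23={{t1,t3},{t3,t4},{t3,t6},{t1,t3,t4},{t2,t3,t6}} A24={{t2,t3},{t2,t3,t6}} A34={{t1,t2},{t1,t5},{t2,t6},{t5,t6},{t1,t2,t5},{t2,t3,t6},{t2,t5,t6}}
  A123={{t1,t3},{t3,t6},{t1,t3,t4},{t2,t3,t6}} A124={{t2,t3,t6}} A134={{t1,t2},{t1,t5},{t2,t6},{t5,t6},{t1,t2,t5},{t2,t3,t6},{t2,t5,t6}} A234={{t2,t3,t6}}
  A1234={{t2,t3,t6}}
components per intersection:
  A1: {{t1},{t6},{t1,t2},{t1,t3},{t1,t4},{t1,t5},{t1,t6},{t2,t6},{t3,t6},{t4,t6},{t5,t6},{t1,t2,t5},{t1,t3,t4},{t1,t4,t6},{t2,t3,t6},{t2,t5,t6}}
  A2: {{t3},{t1,t3},{t2,t3},{t3,t4},{t3,t6},{t1,t3,t4},{t2,t3,t6}}
  A3: {{t1},{t4},{t6},{t1,t2},{t1,t3},{t1,t4},{t1,t5},{t1,t6},{t2,t6},{t3,t4},{t3,t6},{t4,t6},{t5,t6},{t1,t2,t5},{t1,t3,t4},{t1,t4,t6},{t2,t3,t6},{t2,t5,t6}}
  A4: {{t2},{t5},{t1,t2},{t1,t5},{t2,t3},{t2,t5},{t2,t6},{t5,t6},{t1,t2,t5},{t2,t3,t6},{t2,t5,t6}}
  A12: {{t1,t3},{t1,t3,t4}} {{t3,t6},{t2,t3,t6}}
  A13: {{t1},{t6},{t1,t2},{t1,t3},{t1,t4},{t1,t5},{t1,t6},{t2,t6},{t3,t6},{t4,t6},{t5,t6},{t1,t2,t5},{t1,t3,t4},{t1,t4,t6},{t2,t3,t6},{t2,t5,t6}}
  A14: {{t1,t2},{t1,t5},{t1,t2,t5}} {{t2,t6},{t5,t6},{t2,t3,t6},{t2,t5,t6}}
  A23: {{t1,t3},{t3,t4},{t1,t3,t4}} {{t3,t6},{t2,t3,t6}}
  A24: {{t2,t3},{t2,t3,t6}}
  A34: {{t1,t2},{t1,t5},{t1,t2,t5}} {{t2,t6},{t5,t6},{t2,t3,t6},{t2,t5,t6}}
  A123: {{t1,t3},{t1,t3,t4}} {{t3,t6},{t2,t3,t6}}
  A124: {{t2,t3,t6}}
  A134: {{t1,t2},{t1,t5},{t1,t2,t5}} {{t2,t6},{t5,t6},{t2,t3,t6},{t2,t5,t6}}
  A234: {{t2,t3,t6}}
  A1234: {{t2,t3,t6}}
C dims 4,10,6,1; δ0: rk 3, SNF 1^3; δ1: rk 5, SNF 1^5; δ2: rk 1, SNF 1^1
Ȟ^0: (4−3)−0=1 ⇒ Z
Ȟ^1: (10−5)−3=2 ⇒ Z^2
Ȟ^2: (6−1)−5=0 ⇒ 0


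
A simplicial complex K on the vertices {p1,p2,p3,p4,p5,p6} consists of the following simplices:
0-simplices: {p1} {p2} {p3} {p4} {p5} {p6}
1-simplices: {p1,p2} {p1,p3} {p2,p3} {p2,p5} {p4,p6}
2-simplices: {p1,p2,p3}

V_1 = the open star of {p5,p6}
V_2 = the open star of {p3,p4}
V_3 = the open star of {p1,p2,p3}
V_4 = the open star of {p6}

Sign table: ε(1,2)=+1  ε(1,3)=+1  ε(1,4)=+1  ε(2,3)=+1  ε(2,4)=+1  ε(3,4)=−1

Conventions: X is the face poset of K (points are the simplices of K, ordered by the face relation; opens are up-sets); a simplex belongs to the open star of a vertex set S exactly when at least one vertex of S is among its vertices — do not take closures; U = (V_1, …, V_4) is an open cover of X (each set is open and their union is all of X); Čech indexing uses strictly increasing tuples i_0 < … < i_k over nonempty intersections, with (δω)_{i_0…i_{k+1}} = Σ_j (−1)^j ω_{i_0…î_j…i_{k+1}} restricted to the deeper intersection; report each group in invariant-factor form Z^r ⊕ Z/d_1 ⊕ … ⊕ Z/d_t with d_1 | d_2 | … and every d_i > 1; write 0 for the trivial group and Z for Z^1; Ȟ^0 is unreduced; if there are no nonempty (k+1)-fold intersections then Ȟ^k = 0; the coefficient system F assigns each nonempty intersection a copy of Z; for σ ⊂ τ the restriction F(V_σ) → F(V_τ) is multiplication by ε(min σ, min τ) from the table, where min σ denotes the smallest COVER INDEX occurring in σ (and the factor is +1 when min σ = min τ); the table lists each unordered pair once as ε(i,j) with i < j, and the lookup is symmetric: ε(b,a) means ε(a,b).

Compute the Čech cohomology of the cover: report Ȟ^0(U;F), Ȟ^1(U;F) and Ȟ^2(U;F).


Ȟ^0 = Z, Ȟ^1 = Z and Ȟ^2 = 0

nonempty intersections:
  V1={{p5},{p6},{p2,p5},{p4,p6}} V2={{p3},{p4},{p1,p3},{p2,p3},{p4,p6},{p1,p2,p3}} V3={{p1},{p2},{p3},{p1,p2},{p1,p3},{p2,p3},{p2,p5},{p1,p2,p3}} V4={{p6},{p4,p6}}
  V12={{p4,p6}} V13={{p2,p5}} V14={{p6},{p4,p6}} V23={{p3},{p1,p3},{p2,p3},{p1,p2,p3}} V24={{p4,p6}}
  V124={{p4,p6}}
C dims 4,5,1; δ0: rk 3, SNF 1^3; δ1: rk 1, SNF 1^1
Ȟ^0: (4−3)−0=1 ⇒ Z
Ȟ^1: (5−1)−3=1 ⇒ Z
Ȟ^2: (1−0)−1=0 ⇒ 0


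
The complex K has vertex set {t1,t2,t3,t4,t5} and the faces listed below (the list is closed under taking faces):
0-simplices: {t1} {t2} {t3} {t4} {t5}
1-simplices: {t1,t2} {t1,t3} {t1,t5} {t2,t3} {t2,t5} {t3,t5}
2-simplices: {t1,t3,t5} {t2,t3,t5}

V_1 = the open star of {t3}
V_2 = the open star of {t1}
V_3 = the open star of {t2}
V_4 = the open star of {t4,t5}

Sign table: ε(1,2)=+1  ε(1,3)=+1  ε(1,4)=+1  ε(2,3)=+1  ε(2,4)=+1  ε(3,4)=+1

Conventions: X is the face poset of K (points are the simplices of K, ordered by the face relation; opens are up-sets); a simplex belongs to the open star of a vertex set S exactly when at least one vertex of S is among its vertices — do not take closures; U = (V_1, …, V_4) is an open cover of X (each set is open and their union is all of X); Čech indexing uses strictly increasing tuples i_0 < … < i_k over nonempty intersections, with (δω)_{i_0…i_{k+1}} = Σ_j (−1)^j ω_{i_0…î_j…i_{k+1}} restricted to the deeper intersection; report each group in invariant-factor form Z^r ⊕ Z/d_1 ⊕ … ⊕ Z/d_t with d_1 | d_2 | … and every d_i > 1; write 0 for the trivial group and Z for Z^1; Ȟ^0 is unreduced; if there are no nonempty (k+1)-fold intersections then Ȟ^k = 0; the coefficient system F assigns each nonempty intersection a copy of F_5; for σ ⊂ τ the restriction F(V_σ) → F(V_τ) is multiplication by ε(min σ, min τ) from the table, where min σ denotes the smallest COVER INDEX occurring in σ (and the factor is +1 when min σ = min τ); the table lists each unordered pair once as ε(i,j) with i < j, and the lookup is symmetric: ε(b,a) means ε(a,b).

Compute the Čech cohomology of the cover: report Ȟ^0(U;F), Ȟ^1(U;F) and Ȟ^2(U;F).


Ȟ^0 = Z/5, Ȟ^1 = Z/5, Ȟ^2 = 0

cover nerve:
  V1={{t3},{t1,t3},{t2,t3},{t3,t5},{t1,t3,t5},{t2,t3,t5}} V2={{t1},{t1,t2},{t1,t3},{t1,t5},{t1,t3,t5}} V3={{t2},{t1,t2},{t2,t3},{t2,t5},{t2,t3,t5}} V4={{t4},{t5},{t1,t5},{t2,t5},{t3,t5},{t1,t3,t5},{t2,t3,t5}}
  V12={{t1,t3},{t1,t3,t5}} V13={{t2,t3},{t2,t3,t5}} V14={{t3,t5},{t1,t3,t5},{t2,t3,t5}} V23={{t1,t2}} V24={{t1,t5},{t1,t3,t5}} V34={{t2,t5},{t2,t3,t5}}
  V124={{t1,t3,t5}} V134={{t2,t3,t5}}
C dims 4,6,2; δ0: rk_F5 3; δ1: rk_F5 2
Ȟ^0: (4−3)−0=1 ⇒ Z/5
Ȟ^1: (6−2)−3=1 ⇒ Z/5
Ȟ^2: (2−0)−2=0 ⇒ 0
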